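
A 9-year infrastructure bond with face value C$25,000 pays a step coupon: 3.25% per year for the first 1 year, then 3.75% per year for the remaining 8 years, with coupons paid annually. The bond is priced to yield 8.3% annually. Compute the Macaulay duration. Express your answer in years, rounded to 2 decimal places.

Periodic yield y = 0.083. Discount each cash flow and weight by its year:
  t   CF        PV=CF/(1+0.083)^t    t·PV
  1       812.50       750.2308       750.2308
  2       937.50       799.3084     1,598.6167
  3       937.50       738.0502     2,214.1506
  4       937.50       681.4868     2,725.9472
  5       937.50       629.2584     3,146.2918
  6       937.50       581.0326     3,486.1959
  7       937.50       536.5029     3,755.5204
  8       937.50       495.3859     3,963.0870
  9    25,937.50    12,655.2872   113,897.5845
  Σ                 17,866.5432   135,537.6250
Price P = Σ PV = 17,866.5432.
Macaulay duration = Σ(t·PV) / P = 135,537.6250 / 17,866.5432 = 7.58611 years.

7.59 years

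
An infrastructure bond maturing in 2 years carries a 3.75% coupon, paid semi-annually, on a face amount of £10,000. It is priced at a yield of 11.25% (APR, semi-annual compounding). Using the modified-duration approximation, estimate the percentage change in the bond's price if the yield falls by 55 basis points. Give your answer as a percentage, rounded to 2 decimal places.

+1.01%

Periodic yield y = 0.05625. Modified duration first:
  t   CF        PV=CF/(1+0.05625)^t    t·PV
  1       187.50       177.5148       177.5148
  2       187.50       168.0613       336.1227
  3       187.50       159.1113       477.3340
  4    10,187.50     8,184.6617    32,738.6469
  Σ                  8,689.3492    33,729.6183
P = 8,689.3492; D_Mac = 3.88172 half-year periods = 1.94086 yrs; D_mod = 1.94086/(1+0.05625) = 1.83750 yrs.
ΔP/P ≈ -D_mod · Δy = -1.83750 × (-0.0055) = +0.010106 = +1.0106%.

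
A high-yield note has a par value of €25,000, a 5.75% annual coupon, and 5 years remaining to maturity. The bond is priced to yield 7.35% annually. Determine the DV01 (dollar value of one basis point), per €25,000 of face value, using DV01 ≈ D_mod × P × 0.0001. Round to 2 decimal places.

Periodic yield y = 0.0735.
  t   CF        PV=CF/(1+0.0735)^t    t·PV
  1     1,437.50     1,339.0778     1,339.0778
  2     1,437.50     1,247.3943     2,494.7886
  3     1,437.50     1,161.9882     3,485.9645
  4     1,437.50     1,082.4296     4,329.7184
  5    26,437.50    18,544.2870    92,721.4352
  Σ                 23,375.1769   104,370.9845
P = 23,375.1769; D_Mac = 4.46504 yrs; D_mod = 4.15932 yrs.
DV01 ≈ 4.15932 × 23,375.1769 × 0.0001 = 9.722495.

€9.72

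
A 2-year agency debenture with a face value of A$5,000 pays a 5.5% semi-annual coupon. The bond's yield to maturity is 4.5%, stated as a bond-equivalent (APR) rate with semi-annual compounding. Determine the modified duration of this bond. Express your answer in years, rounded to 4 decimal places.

Periodic yield y = 0.0225. First find Macaulay duration:
  t   CF        PV=CF/(1+0.0225)^t    t·PV
  1       137.50       134.4743       134.4743
  2       137.50       131.5152       263.0305
  3       137.50       128.6213       385.8638
  4     5,137.50     4,700.0077    18,800.0307
  Σ                  5,094.6185    19,583.3993
P = 5,094.6185; Macaulay duration = 19,583.3993 / 5,094.6185 = 3.84394 half-year periods = 1.92197 years.
Modified duration = D_Mac / (1 + y) = 1.92197 / 1.0225 = 1.87968 years.

1.8797 years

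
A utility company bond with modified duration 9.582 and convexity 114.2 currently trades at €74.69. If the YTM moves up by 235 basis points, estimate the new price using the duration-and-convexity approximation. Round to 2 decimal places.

Duration effect: -D_mod·Δy = -9.582 × (+0.0235) = -0.225177
Convexity effect: ½·C·(Δy)² = 0.5 × 114.2 × (0.0235)² = +0.031533475
ΔP/P ≈ -0.225177 + 0.031533475 = -0.193643525
New price ≈ 74.69 × (1 - 0.193643525) = 60.22676511775.

€60.23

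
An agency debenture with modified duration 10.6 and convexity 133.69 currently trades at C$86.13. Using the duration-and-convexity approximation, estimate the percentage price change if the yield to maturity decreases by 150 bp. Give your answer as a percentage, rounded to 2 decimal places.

Duration effect: -D_mod·Δy = -10.6 × (-0.015) = +0.159000
Convexity effect: ½·C·(Δy)² = 0.5 × 133.69 × (-0.015)² = +0.015040125
ΔP/P ≈ +0.159000 + 0.015040125 = +0.174040125
= +17.4040125%.

+17.40%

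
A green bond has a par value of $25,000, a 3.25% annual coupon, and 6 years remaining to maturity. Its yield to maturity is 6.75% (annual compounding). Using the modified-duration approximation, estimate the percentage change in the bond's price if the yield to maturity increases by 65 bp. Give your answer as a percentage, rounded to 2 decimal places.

Periodic yield y = 0.0675. Modified duration first:
  t   CF        PV=CF/(1+0.0675)^t    t·PV
  1       812.50       761.1241       761.1241
  2       812.50       712.9968     1,425.9937
  3       812.50       667.9127     2,003.7382
  4       812.50       625.6794     2,502.7175
  5       812.50       586.1165     2,930.5825
  6    25,812.50    17,443.0637   104,658.3822
  Σ                 20,796.8933   114,282.5382
P = 20,796.8933; D_Mac = 5.49517 yrs; D_mod = 5.49517/(1+0.0675) = 5.14770 yrs.
ΔP/P ≈ -D_mod · Δy = -5.14770 × (+0.0065) = -0.033460 = -3.3460%.

-3.35%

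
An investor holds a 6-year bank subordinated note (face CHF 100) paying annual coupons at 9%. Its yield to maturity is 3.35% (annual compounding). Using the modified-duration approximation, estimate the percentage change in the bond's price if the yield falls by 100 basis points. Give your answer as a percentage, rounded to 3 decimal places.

Periodic yield y = 0.0335. Modified duration first:
  t   CF        PV=CF/(1+0.0335)^t    t·PV
  1         9.00         8.7083         8.7083
  2         9.00         8.4260        16.8520
  3         9.00         8.1529        24.4586
  4         9.00         7.8886        31.5544
  5         9.00         7.6329        38.1645
  6       109.00        89.4466       536.6793
  Σ                    130.2552       656.4172
P = 130.2552; D_Mac = 5.03947 yrs; D_mod = 5.03947/(1+0.0335) = 4.87612 yrs.
ΔP/P ≈ -D_mod · Δy = -4.87612 × (-0.01) = +0.048761 = +4.8761%.

+4.876%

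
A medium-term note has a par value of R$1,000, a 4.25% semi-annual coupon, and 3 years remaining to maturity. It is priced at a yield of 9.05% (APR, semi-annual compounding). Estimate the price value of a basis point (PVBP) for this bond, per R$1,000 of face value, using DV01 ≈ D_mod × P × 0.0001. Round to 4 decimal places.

Periodic yield y = 0.04525.
  t   CF        PV=CF/(1+0.04525)^t    t·PV
  1        21.25        20.3301        20.3301
  2        21.25        19.4500        38.8999
  3        21.25        18.6079        55.8238
  4        21.25        17.8024        71.2095
  5        21.25        17.0317        85.1585
  6     1,021.25       783.0888     4,698.5328
  Σ                    876.3109     4,969.9547
P = 876.3109; D_Mac = 5.67145 half-year periods = 2.83573 yrs; D_mod = 2.71296 yrs.
DV01 ≈ 2.71296 × 876.3109 × 0.0001 = 0.237740.

R$0.2377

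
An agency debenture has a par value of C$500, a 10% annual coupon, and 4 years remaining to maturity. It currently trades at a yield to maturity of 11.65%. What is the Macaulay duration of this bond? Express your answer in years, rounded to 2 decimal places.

Periodic yield y = 0.1165. Discount each cash flow and weight by its year:
  t   CF        PV=CF/(1+0.1165)^t    t·PV
  1        50.00        44.7828        44.7828
  2        50.00        40.1100        80.2200
  3        50.00        35.9248       107.7743
  4       550.00       353.9385     1,415.7539
  Σ                    474.7560     1,648.5310
Price P = Σ PV = 474.7560.
Macaulay duration = Σ(t·PV) / P = 1,648.5310 / 474.7560 = 3.47238 years.

3.47 years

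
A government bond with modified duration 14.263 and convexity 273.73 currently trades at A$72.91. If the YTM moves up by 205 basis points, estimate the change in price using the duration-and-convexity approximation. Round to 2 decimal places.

-A$17.12

Duration effect: -D_mod·Δy = -14.263 × (+0.0205) = -0.2923915
Convexity effect: ½·C·(Δy)² = 0.5 × 273.73 × (0.0205)² = +0.05751751625
ΔP/P ≈ -0.2923915 + 0.05751751625 = -0.23487398375
ΔP ≈ 72.91 × (-0.23487398375) = -17.1246621552125.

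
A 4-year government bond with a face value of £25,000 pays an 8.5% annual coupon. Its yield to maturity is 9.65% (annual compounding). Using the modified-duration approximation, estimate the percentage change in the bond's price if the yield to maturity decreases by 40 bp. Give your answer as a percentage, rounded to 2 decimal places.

Periodic yield y = 0.0965. Modified duration first:
  t   CF        PV=CF/(1+0.0965)^t    t·PV
  1     2,125.00     1,937.9845     1,937.9845
  2     2,125.00     1,767.4277     3,534.8554
  3     2,125.00     1,611.8812     4,835.6436
  4    27,125.00    18,764.4225    75,057.6900
  Σ                 24,081.7159    85,366.1735
P = 24,081.7159; D_Mac = 3.54485 yrs; D_mod = 3.54485/(1+0.0965) = 3.23288 yrs.
ΔP/P ≈ -D_mod · Δy = -3.23288 × (-0.004) = +0.012932 = +1.2932%.

+1.29%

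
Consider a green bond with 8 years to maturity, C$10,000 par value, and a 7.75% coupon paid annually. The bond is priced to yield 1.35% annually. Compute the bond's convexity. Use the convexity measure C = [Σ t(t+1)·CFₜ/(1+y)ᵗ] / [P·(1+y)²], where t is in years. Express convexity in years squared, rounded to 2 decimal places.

53.72

With y = 0.0135:
  t   CF        PV=CF/(1+0.0135)^t    t·PV        t(t+1)·PV
  1       775.00       764.6769       764.6769       1,529.3537
  2       775.00       754.4912     1,508.9825       4,526.9474
  3       775.00       744.4413     2,233.3238       8,933.2953
  4       775.00       734.5252     2,938.1007      14,690.5037
  5       775.00       724.7412     3,623.7059      21,742.2353
  6       775.00       715.0875     4,290.5250      30,033.6749
  7       775.00       705.5624     4,938.9368      39,511.4946
  8    10,775.00     9,678.9279    77,431.4232     696,882.8086
  Σ                 14,822.4535    97,729.6747     817,850.3135
P = 14,822.4535.
Convexity = Σ t(t+1)·PV / [P·(1+y)²] = 817,850.3135 / (14,822.4535 × 1.027182) = 53.71632.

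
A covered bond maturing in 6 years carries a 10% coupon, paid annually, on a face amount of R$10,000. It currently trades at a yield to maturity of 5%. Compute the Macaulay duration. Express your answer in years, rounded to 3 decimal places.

4.930 years

Periodic yield y = 0.05. Discount each cash flow and weight by its year:
  t   CF        PV=CF/(1+0.05)^t    t·PV
  1     1,000.00       952.3810       952.3810
  2     1,000.00       907.0295     1,814.0590
  3     1,000.00       863.8376     2,591.5128
  4     1,000.00       822.7025     3,290.8099
  5     1,000.00       783.5262     3,917.6308
  6    11,000.00     8,208.3694    49,250.2162
  Σ                 12,537.8460    61,816.6096
Price P = Σ PV = 12,537.8460.
Macaulay duration = Σ(t·PV) / P = 61,816.6096 / 12,537.8460 = 4.93040 years.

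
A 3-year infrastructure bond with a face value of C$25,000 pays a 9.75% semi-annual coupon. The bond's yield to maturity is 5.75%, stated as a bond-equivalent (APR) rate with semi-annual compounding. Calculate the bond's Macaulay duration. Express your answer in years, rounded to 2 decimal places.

Periodic yield y = 0.02875. Discount each cash flow and weight by its period:
  t   CF        PV=CF/(1+0.02875)^t    t·PV
  1     1,218.75     1,184.6902     1,184.6902
  2     1,218.75     1,151.5822     2,303.1643
  3     1,218.75     1,119.3994     3,358.1983
  4     1,218.75     1,088.1161     4,352.4644
  5     1,218.75     1,057.7070     5,288.5351
  6    26,218.75    22,118.3585   132,710.1511
  Σ                 27,719.8534   149,197.2034
Price P = Σ PV = 27,719.8534.
Macaulay duration = Σ(t·PV) / P = 149,197.2034 / 27,719.8534 = 5.38232 half-year periods.
In years: 5.38232 / 2 = 2.69116 years.

2.69 years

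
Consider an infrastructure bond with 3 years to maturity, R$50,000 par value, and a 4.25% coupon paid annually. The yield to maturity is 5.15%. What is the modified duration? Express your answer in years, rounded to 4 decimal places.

Periodic yield y = 0.0515. First find Macaulay duration:
  t   CF        PV=CF/(1+0.0515)^t    t·PV
  1     2,125.00     2,020.9225     2,020.9225
  2     2,125.00     1,921.9425     3,843.8849
  3    52,125.00    44,835.1097   134,505.3292
  Σ                 48,777.9747   140,370.1366
P = 48,777.9747; Macaulay duration = 140,370.1366 / 48,777.9747 = 2.87774 years.
Modified duration = D_Mac / (1 + y) = 2.87774 / 1.0515 = 2.73679 years.

2.7368 years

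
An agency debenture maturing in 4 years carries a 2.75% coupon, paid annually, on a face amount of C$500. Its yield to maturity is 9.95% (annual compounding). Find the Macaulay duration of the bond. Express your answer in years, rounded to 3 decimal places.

Periodic yield y = 0.0995. Discount each cash flow and weight by its year:
  t   CF        PV=CF/(1+0.0995)^t    t·PV
  1        13.75        12.5057        12.5057
  2        13.75        11.3740        22.7479
  3        13.75        10.3447        31.0340
  4       513.75       351.5369     1,406.1475
  Σ                    385.7612     1,472.4352
Price P = Σ PV = 385.7612.
Macaulay duration = Σ(t·PV) / P = 1,472.4352 / 385.7612 = 3.81696 years.

3.817 years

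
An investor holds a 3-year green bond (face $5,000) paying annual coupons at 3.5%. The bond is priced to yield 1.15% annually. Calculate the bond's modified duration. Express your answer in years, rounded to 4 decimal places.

2.8702 years

Periodic yield y = 0.0115. First find Macaulay duration:
  t   CF        PV=CF/(1+0.0115)^t    t·PV
  1       175.00       173.0104       173.0104
  2       175.00       171.0434       342.0868
  3     5,175.00     5,000.4915    15,001.4745
  Σ                  5,344.5453    15,516.5716
P = 5,344.5453; Macaulay duration = 15,516.5716 / 5,344.5453 = 2.90325 years.
Modified duration = D_Mac / (1 + y) = 2.90325 / 1.0115 = 2.87025 years.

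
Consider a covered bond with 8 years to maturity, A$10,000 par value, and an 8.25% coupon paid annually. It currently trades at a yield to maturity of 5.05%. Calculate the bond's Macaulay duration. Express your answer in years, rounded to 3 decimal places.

Periodic yield y = 0.0505. Discount each cash flow and weight by its year:
  t   CF        PV=CF/(1+0.0505)^t    t·PV
  1       825.00       785.3403       785.3403
  2       825.00       747.5872     1,495.1743
  3       825.00       711.6489     2,134.9467
  4       825.00       677.4383     2,709.7530
  5       825.00       644.8722     3,224.3611
  6       825.00       613.8717     3,683.2302
  7       825.00       584.3614     4,090.5301
  8    10,825.00     7,298.9342    58,391.4739
  Σ                 12,064.0542    76,514.8096
Price P = Σ PV = 12,064.0542.
Macaulay duration = Σ(t·PV) / P = 76,514.8096 / 12,064.0542 = 6.34238 years.

6.342 years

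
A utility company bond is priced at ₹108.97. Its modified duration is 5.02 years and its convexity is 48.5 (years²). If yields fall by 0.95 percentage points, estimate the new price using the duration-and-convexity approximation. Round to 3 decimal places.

₹114.405

Duration effect: -D_mod·Δy = -5.02 × (-0.0095) = +0.047690
Convexity effect: ½·C·(Δy)² = 0.5 × 48.5 × (-0.0095)² = +0.0021885625
ΔP/P ≈ +0.047690 + 0.0021885625 = +0.0498785625
New price ≈ 108.97 × (1 + 0.0498785625) = 114.405266955625.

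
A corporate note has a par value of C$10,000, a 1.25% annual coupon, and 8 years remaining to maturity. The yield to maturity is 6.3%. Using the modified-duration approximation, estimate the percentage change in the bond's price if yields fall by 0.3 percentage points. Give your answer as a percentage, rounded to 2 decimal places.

+2.14%

Periodic yield y = 0.063. Modified duration first:
  t   CF        PV=CF/(1+0.063)^t    t·PV
  1       125.00       117.5917       117.5917
  2       125.00       110.6225       221.2450
  3       125.00       104.0663       312.1990
  4       125.00        97.8987       391.5948
  5       125.00        92.0966       460.4831
  6       125.00        86.6384       519.8304
  7       125.00        81.5037       570.5257
  8    10,125.00     6,210.5336    49,684.2688
  Σ                  6,900.9515    52,277.7385
P = 6,900.9515; D_Mac = 7.57544 yrs; D_mod = 7.57544/(1+0.063) = 7.12647 yrs.
ΔP/P ≈ -D_mod · Δy = -7.12647 × (-0.003) = +0.021379 = +2.1379%.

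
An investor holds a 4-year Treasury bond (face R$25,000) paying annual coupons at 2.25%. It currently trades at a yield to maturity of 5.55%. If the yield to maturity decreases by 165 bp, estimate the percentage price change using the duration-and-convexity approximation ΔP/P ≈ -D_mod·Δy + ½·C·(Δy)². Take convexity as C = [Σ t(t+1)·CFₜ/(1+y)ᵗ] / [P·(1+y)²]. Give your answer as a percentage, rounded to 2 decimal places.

+6.27%

With y = 0.0555:
  t   CF        PV=CF/(1+0.0555)^t    t·PV        t(t+1)·PV
  1       562.50       532.9228       532.9228       1,065.8456
  2       562.50       504.9008     1,009.8016       3,029.4047
  3       562.50       478.3522     1,435.0567       5,740.2269
  4    25,562.50    20,595.4068    82,381.6272     411,908.1362
  Σ                 22,111.5826    85,359.4083     421,743.6134
P = 22,111.5826; D_Mac = 3.86039 yrs; D_mod = 3.65741 yrs; C = 17.12033.
Duration effect: -3.65741 × (-0.0165) = +0.060347
Convexity effect: 0.5 × 17.12033 × (-0.0165)² = +0.0023305
ΔP/P ≈ +0.060347 + 0.0023305 = +0.062678 = +6.2678%.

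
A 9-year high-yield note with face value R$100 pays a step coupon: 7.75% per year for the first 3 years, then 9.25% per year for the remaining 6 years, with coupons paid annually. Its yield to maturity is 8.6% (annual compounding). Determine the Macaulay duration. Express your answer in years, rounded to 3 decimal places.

Periodic yield y = 0.086. Discount each cash flow and weight by its year:
  t   CF        PV=CF/(1+0.086)^t    t·PV
  1         7.75         7.1363         7.1363
  2         7.75         6.5712        13.1423
  3         7.75         6.0508        18.1524
  4         9.25         6.6500        26.6000
  5         9.25         6.1234        30.6170
  6         9.25         5.6385        33.8309
  7         9.25         5.1920        36.3439
  8         9.25         4.7808        38.2466
  9       109.25        51.9940       467.9458
  Σ                    100.1369       672.0152
Price P = Σ PV = 100.1369.
Macaulay duration = Σ(t·PV) / P = 672.0152 / 100.1369 = 6.71096 years.

6.711 years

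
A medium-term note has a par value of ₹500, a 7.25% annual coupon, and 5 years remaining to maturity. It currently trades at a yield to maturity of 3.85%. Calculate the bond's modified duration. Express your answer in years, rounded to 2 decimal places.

4.25 years

Periodic yield y = 0.0385. First find Macaulay duration:
  t   CF        PV=CF/(1+0.0385)^t    t·PV
  1        36.25        34.9061        34.9061
  2        36.25        33.6121        67.2241
  3        36.25        32.3660        97.0979
  4        36.25        31.1661       124.6643
  5       536.25       443.9508     2,219.7538
  Σ                    576.0010     2,543.6462
P = 576.0010; Macaulay duration = 2,543.6462 / 576.0010 = 4.41605 years.
Modified duration = D_Mac / (1 + y) = 4.41605 / 1.0385 = 4.25233 years.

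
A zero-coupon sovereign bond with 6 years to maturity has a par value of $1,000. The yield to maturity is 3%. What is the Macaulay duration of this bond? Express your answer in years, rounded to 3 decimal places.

6.000 years

A zero-coupon bond has a single cash flow at maturity, so its Macaulay duration equals its maturity: 6 years.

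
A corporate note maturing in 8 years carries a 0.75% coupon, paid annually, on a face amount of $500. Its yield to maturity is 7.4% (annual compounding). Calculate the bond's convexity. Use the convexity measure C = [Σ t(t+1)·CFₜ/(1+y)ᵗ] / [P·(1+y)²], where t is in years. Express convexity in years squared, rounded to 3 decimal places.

59.553

With y = 0.074:
  t   CF        PV=CF/(1+0.074)^t    t·PV        t(t+1)·PV
  1         3.75         3.4916         3.4916           6.9832
  2         3.75         3.2510         6.5021          19.5063
  3         3.75         3.0270         9.0811          36.3245
  4         3.75         2.8185        11.2739          56.3695
  5         3.75         2.6243        13.1214          78.7283
  6         3.75         2.4435        14.6608         102.6254
  7         3.75         2.2751        15.9257         127.4058
  8       503.75       284.5646     2,276.5165      20,488.6482
  Σ                    304.4956     2,350.5731      20,916.5912
P = 304.4956.
Convexity = Σ t(t+1)·PV / [P·(1+y)²] = 20,916.5912 / (304.4956 × 1.153476) = 59.55269.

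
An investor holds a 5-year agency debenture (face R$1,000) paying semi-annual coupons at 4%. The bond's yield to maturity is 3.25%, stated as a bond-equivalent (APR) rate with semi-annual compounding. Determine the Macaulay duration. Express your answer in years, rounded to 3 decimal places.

Periodic yield y = 0.01625. Discount each cash flow and weight by its period:
  t   CF        PV=CF/(1+0.01625)^t    t·PV
  1        20.00        19.6802        19.6802
  2        20.00        19.3655        38.7310
  3        20.00        19.0558        57.1675
  4        20.00        18.7511        75.0046
  5        20.00        18.4513        92.2565
  6        20.00        18.1563       108.9376
  7        20.00        17.8659       125.0616
  8        20.00        17.5803       140.6422
  9        20.00        17.2992       155.6924
  10    1,020.00       868.1496     8,681.4963
  Σ                  1,034.3553     9,494.6701
Price P = Σ PV = 1,034.3553.
Macaulay duration = Σ(t·PV) / P = 9,494.6701 / 1,034.3553 = 9.17931 half-year periods.
In years: 9.17931 / 2 = 4.58966 years.

4.590 years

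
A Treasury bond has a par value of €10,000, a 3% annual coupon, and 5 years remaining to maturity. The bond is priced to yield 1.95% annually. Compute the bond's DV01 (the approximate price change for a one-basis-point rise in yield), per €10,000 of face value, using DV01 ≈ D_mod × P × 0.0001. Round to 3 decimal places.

Periodic yield y = 0.0195.
  t   CF        PV=CF/(1+0.0195)^t    t·PV
  1       300.00       294.2619       294.2619
  2       300.00       288.6335       577.2671
  3       300.00       283.1128       849.3385
  4       300.00       277.6977     1,110.7909
  5    10,300.00     9,351.9263    46,759.6313
  Σ                 10,495.6323    49,591.2898
P = 10,495.6323; D_Mac = 4.72495 yrs; D_mod = 4.63457 yrs.
DV01 ≈ 4.63457 × 10,495.6323 × 0.0001 = 4.864276.

€4.864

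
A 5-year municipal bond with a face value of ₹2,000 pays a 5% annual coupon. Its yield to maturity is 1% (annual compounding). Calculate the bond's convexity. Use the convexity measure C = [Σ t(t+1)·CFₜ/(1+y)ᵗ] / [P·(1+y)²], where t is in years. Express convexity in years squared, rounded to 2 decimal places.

26.19

With y = 0.01:
  t   CF        PV=CF/(1+0.01)^t    t·PV        t(t+1)·PV
  1       100.00        99.0099        99.0099         198.0198
  2       100.00        98.0296       196.0592         588.1776
  3       100.00        97.0590       291.1770       1,164.7082
  4       100.00        96.0980       384.3921       1,921.9607
  5     2,100.00     1,998.0779     9,990.3897      59,942.3383
  Σ                  2,388.2745    10,961.0280      63,815.2046
P = 2,388.2745.
Convexity = Σ t(t+1)·PV / [P·(1+y)²] = 63,815.2046 / (2,388.2745 × 1.020100) = 26.19372.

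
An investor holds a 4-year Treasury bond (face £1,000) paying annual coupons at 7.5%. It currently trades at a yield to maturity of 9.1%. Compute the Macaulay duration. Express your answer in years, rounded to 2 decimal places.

Periodic yield y = 0.091. Discount each cash flow and weight by its year:
  t   CF        PV=CF/(1+0.091)^t    t·PV
  1        75.00        68.7443        68.7443
  2        75.00        63.0103       126.0207
  3        75.00        57.7547       173.2640
  4     1,075.00       758.7688     3,035.0752
  Σ                    948.2781     3,403.1041
Price P = Σ PV = 948.2781.
Macaulay duration = Σ(t·PV) / P = 3,403.1041 / 948.2781 = 3.58872 years.

3.59 years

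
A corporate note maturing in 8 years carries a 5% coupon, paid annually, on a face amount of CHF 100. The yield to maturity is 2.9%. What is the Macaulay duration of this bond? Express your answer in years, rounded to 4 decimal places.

Periodic yield y = 0.029. Discount each cash flow and weight by its year:
  t   CF        PV=CF/(1+0.029)^t    t·PV
  1         5.00         4.8591         4.8591
  2         5.00         4.7221         9.4443
  3         5.00         4.5891        13.7672
  4         5.00         4.4597        17.8389
  5         5.00         4.3340        21.6702
  6         5.00         4.2119        25.2714
  7         5.00         4.0932        28.6524
  8       105.00        83.5346       668.2767
  Σ                    114.8037       789.7801
Price P = Σ PV = 114.8037.
Macaulay duration = Σ(t·PV) / P = 789.7801 / 114.8037 = 6.87939 years.

6.8794 years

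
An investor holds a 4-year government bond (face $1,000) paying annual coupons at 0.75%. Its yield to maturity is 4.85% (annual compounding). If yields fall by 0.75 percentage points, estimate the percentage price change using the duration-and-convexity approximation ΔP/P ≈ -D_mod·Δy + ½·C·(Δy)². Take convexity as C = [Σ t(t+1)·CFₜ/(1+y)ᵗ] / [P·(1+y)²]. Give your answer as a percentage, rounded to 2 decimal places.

With y = 0.0485:
  t   CF        PV=CF/(1+0.0485)^t    t·PV        t(t+1)·PV
  1         7.50         7.1531         7.1531          14.3062
  2         7.50         6.8222        13.6444          40.9332
  3         7.50         6.5066        19.5199          78.0795
  4     1,007.50       833.6261     3,334.5045      16,672.5225
  Σ                    854.1080     3,374.8219      16,805.8413
P = 854.1080; D_Mac = 3.95128 yrs; D_mod = 3.76851 yrs; C = 17.89825.
Duration effect: -3.76851 × (-0.0075) = +0.028264
Convexity effect: 0.5 × 17.89825 × (-0.0075)² = +0.0005034
ΔP/P ≈ +0.028264 + 0.0005034 = +0.028767 = +2.8767%.

+2.88%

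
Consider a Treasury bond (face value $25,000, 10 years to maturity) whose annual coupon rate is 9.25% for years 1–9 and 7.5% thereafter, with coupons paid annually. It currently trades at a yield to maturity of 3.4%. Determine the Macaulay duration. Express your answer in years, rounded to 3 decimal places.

Periodic yield y = 0.034. Discount each cash flow and weight by its year:
  t   CF        PV=CF/(1+0.034)^t    t·PV
  1     2,312.50     2,236.4603     2,236.4603
  2     2,312.50     2,162.9210     4,325.8421
  3     2,312.50     2,091.7998     6,275.3995
  4     2,312.50     2,023.0173     8,092.0690
  5     2,312.50     1,956.4964     9,782.4819
  6     2,312.50     1,892.1628    11,352.9770
  7     2,312.50     1,829.9447    12,809.6130
  8     2,312.50     1,769.7725    14,158.1796
  9     2,312.50     1,711.5788    15,404.2090
  10   26,875.00    19,237.2543   192,372.5427
  Σ                 36,911.4079   276,809.7742
Price P = Σ PV = 36,911.4079.
Macaulay duration = Σ(t·PV) / P = 276,809.7742 / 36,911.4079 = 7.49930 years.

7.499 years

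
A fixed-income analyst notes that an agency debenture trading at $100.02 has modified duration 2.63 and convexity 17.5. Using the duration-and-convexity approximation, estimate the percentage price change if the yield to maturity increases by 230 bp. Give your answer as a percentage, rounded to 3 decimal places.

Duration effect: -D_mod·Δy = -2.63 × (+0.023) = -0.060490
Convexity effect: ½·C·(Δy)² = 0.5 × 17.5 × (0.023)² = +0.00462875
ΔP/P ≈ -0.060490 + 0.00462875 = -0.05586125
= -5.586125%.

-5.586%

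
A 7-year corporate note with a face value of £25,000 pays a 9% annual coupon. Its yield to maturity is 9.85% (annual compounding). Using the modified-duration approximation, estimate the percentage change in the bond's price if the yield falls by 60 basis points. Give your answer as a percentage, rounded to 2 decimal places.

Periodic yield y = 0.0985. Modified duration first:
  t   CF        PV=CF/(1+0.0985)^t    t·PV
  1     2,250.00     2,048.2476     2,048.2476
  2     2,250.00     1,864.5859     3,729.1718
  3     2,250.00     1,697.3927     5,092.1782
  4     2,250.00     1,545.1914     6,180.7655
  5     2,250.00     1,406.6376     7,033.1878
  6     2,250.00     1,280.5076     7,683.0454
  7    27,250.00    14,117.7692    98,824.3844
  Σ                 23,960.3319   130,590.9807
P = 23,960.3319; D_Mac = 5.45030 yrs; D_mod = 5.45030/(1+0.0985) = 4.96158 yrs.
ΔP/P ≈ -D_mod · Δy = -4.96158 × (-0.006) = +0.029770 = +2.9770%.

+2.98%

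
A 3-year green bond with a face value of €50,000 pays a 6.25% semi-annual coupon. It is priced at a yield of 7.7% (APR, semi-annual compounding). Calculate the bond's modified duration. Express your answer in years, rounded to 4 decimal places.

2.6737 years

Periodic yield y = 0.0385. First find Macaulay duration:
  t   CF        PV=CF/(1+0.0385)^t    t·PV
  1     1,562.50     1,504.5739     1,504.5739
  2     1,562.50     1,448.7953     2,897.5906
  3     1,562.50     1,395.0845     4,185.2536
  4     1,562.50     1,343.3650     5,373.4599
  5     1,562.50     1,293.5628     6,467.8141
  6    51,562.50    41,105.0292   246,630.1750
  Σ                 48,090.4107   267,058.8670
P = 48,090.4107; Macaulay duration = 267,058.8670 / 48,090.4107 = 5.55327 half-year periods = 2.77663 years.
Modified duration = D_Mac / (1 + y) = 2.77663 / 1.0385 = 2.67370 years.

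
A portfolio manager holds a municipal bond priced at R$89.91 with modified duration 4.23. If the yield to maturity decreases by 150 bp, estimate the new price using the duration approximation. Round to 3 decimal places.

Duration approximation: ΔP/P ≈ -D_mod · Δy = -4.23 × (-0.015) = +0.063450.
New price ≈ 89.91 × (1 + 0.063450) = 95.6147895.

R$95.615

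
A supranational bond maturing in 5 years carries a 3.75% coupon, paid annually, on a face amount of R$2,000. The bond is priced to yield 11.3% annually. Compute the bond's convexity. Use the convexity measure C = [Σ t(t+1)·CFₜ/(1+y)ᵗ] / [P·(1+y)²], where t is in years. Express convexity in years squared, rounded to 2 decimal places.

21.53

With y = 0.113:
  t   CF        PV=CF/(1+0.113)^t    t·PV        t(t+1)·PV
  1        75.00        67.3854        67.3854         134.7709
  2        75.00        60.5440       121.0880         363.2639
  3        75.00        54.3971       163.1913         652.7652
  4        75.00        48.8743       195.4972         977.4861
  5     2,075.00     1,214.9049     6,074.5244      36,447.1466
  Σ                  1,446.1057     6,621.6864      38,575.4327
P = 1,446.1057.
Convexity = Σ t(t+1)·PV / [P·(1+y)²] = 38,575.4327 / (1,446.1057 × 1.238769) = 21.53379.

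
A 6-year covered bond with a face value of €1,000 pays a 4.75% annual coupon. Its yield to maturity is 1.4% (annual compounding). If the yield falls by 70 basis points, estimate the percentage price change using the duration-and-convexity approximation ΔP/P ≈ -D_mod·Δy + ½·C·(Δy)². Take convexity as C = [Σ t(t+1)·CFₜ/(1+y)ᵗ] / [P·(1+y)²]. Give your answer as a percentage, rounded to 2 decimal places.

+3.83%

With y = 0.014:
  t   CF        PV=CF/(1+0.014)^t    t·PV        t(t+1)·PV
  1        47.50        46.8442        46.8442          93.6884
  2        47.50        46.1974        92.3948         277.1845
  3        47.50        45.5596       136.6788         546.7150
  4        47.50        44.9306       179.7222         898.6111
  5        47.50        44.3102       221.5511       1,329.3064
  6     1,047.50       963.6655     5,781.9929      40,473.9501
  Σ                  1,191.5074     6,459.1839      43,619.4555
P = 1,191.5074; D_Mac = 5.42102 yrs; D_mod = 5.34617 yrs; C = 35.60472.
Duration effect: -5.34617 × (-0.007) = +0.037423
Convexity effect: 0.5 × 35.60472 × (-0.007)² = +0.0008723
ΔP/P ≈ +0.037423 + 0.0008723 = +0.038296 = +3.8296%.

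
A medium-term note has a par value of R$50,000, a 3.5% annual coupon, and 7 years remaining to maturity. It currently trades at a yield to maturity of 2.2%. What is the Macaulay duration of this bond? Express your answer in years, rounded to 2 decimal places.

6.36 years

Periodic yield y = 0.022. Discount each cash flow and weight by its year:
  t   CF        PV=CF/(1+0.022)^t    t·PV
  1     1,750.00     1,712.3288     1,712.3288
  2     1,750.00     1,675.4685     3,350.9369
  3     1,750.00     1,639.4016     4,918.2049
  4     1,750.00     1,604.1112     6,416.4447
  5     1,750.00     1,569.5804     7,847.9021
  6     1,750.00     1,535.7930     9,214.7578
  7    51,750.00    44,437.9569   311,065.6984
  Σ                 54,174.6403   344,526.2735
Price P = Σ PV = 54,174.6403.
Macaulay duration = Σ(t·PV) / P = 344,526.2735 / 54,174.6403 = 6.35955 years.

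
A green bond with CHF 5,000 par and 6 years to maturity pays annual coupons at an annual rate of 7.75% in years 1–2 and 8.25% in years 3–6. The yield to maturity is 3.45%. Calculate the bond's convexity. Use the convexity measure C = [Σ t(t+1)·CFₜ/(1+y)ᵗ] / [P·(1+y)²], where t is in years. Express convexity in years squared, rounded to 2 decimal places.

31.56

With y = 0.0345:
  t   CF        PV=CF/(1+0.0345)^t    t·PV        t(t+1)·PV
  1       387.50       374.5771       374.5771         749.1542
  2       387.50       362.0852       724.1703       2,172.5109
  3       412.50       372.5911     1,117.7733       4,471.0931
  4       412.50       360.1654     1,440.6615       7,203.3077
  5       412.50       348.1541     1,740.7704      10,444.6221
  6     5,412.50     4,415.8564    26,495.1382     185,465.9676
  Σ                  6,233.4292    31,893.0908     210,506.6557
P = 6,233.4292.
Convexity = Σ t(t+1)·PV / [P·(1+y)²] = 210,506.6557 / (6,233.4292 × 1.070190) = 31.55570.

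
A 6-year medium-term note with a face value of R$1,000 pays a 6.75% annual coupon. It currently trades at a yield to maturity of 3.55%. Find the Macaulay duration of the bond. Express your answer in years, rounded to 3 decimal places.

Periodic yield y = 0.0355. Discount each cash flow and weight by its year:
  t   CF        PV=CF/(1+0.0355)^t    t·PV
  1        67.50        65.1859        65.1859
  2        67.50        62.9511       125.9023
  3        67.50        60.7930       182.3790
  4        67.50        58.7088       234.8353
  5        67.50        56.6961       283.4805
  6     1,067.50       865.8991     5,195.3943
  Σ                  1,170.2340     6,087.1773
Price P = Σ PV = 1,170.2340.
Macaulay duration = Σ(t·PV) / P = 6,087.1773 / 1,170.2340 = 5.20168 years.

5.202 years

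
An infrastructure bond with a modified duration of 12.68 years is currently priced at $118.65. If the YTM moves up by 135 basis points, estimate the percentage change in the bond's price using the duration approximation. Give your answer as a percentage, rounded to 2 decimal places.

-17.12%

Duration approximation: ΔP/P ≈ -D_mod · Δy = -12.68 × (+0.0135) = -0.171180.
As a percentage: -17.1180%.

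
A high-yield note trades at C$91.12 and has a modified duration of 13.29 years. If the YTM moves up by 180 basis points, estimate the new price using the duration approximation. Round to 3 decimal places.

C$69.322

Duration approximation: ΔP/P ≈ -D_mod · Δy = -13.29 × (+0.018) = -0.239220.
New price ≈ 91.12 × (1 - 0.239220) = 69.3222736.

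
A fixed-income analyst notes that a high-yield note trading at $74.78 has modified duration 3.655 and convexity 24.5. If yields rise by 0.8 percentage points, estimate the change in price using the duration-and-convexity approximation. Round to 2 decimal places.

-$2.13

Duration effect: -D_mod·Δy = -3.655 × (+0.008) = -0.029240
Convexity effect: ½·C·(Δy)² = 0.5 × 24.5 × (0.008)² = +0.0007840
ΔP/P ≈ -0.029240 + 0.0007840 = -0.028456
ΔP ≈ 74.78 × (-0.028456) = -2.12793968.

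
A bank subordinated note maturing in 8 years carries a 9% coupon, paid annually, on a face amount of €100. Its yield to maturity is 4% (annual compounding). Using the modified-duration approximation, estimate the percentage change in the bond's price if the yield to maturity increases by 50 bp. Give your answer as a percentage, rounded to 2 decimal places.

Periodic yield y = 0.04. Modified duration first:
  t   CF        PV=CF/(1+0.04)^t    t·PV
  1         9.00         8.6538         8.6538
  2         9.00         8.3210        16.6420
  3         9.00         8.0010        24.0029
  4         9.00         7.6932        30.7730
  5         9.00         7.3973        36.9867
  6         9.00         7.1128        42.6770
  7         9.00         6.8393        47.8748
  8       109.00        79.6452       637.1619
  Σ                    133.6637       844.7721
P = 133.6637; D_Mac = 6.32013 yrs; D_mod = 6.32013/(1+0.04) = 6.07705 yrs.
ΔP/P ≈ -D_mod · Δy = -6.07705 × (+0.005) = -0.030385 = -3.0385%.

-3.04%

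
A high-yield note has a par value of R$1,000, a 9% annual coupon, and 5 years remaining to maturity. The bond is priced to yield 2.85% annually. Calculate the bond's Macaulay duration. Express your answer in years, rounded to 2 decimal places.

4.34 years

Periodic yield y = 0.0285. Discount each cash flow and weight by its year:
  t   CF        PV=CF/(1+0.0285)^t    t·PV
  1        90.00        87.5061        87.5061
  2        90.00        85.0813       170.1625
  3        90.00        82.7236       248.1709
  4        90.00        80.4313       321.7254
  5     1,090.00       947.1200     4,735.6001
  Σ                  1,282.8623     5,563.1650
Price P = Σ PV = 1,282.8623.
Macaulay duration = Σ(t·PV) / P = 5,563.1650 / 1,282.8623 = 4.33653 years.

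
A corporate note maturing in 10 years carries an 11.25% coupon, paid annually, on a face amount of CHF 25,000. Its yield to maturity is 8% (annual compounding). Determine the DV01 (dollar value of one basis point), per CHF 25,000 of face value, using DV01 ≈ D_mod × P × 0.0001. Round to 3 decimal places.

Periodic yield y = 0.08.
  t   CF        PV=CF/(1+0.08)^t    t·PV
  1     2,812.50     2,604.1667     2,604.1667
  2     2,812.50     2,411.2654     4,822.5309
  3     2,812.50     2,232.6532     6,697.9595
  4     2,812.50     2,067.2715     8,269.0858
  5     2,812.50     1,914.1402     9,570.7012
  6     2,812.50     1,772.3521    10,634.1125
  7     2,812.50     1,641.0667    11,487.4672
  8     2,812.50     1,519.5062    12,156.0499
  9     2,812.50     1,406.9502    12,662.5520
  10   27,812.50    12,882.5689   128,825.6889
  Σ                 30,451.9411   207,730.3145
P = 30,451.9411; D_Mac = 6.82158 yrs; D_mod = 6.31628 yrs.
DV01 ≈ 6.31628 × 30,451.9411 × 0.0001 = 19.234288.

CHF 19.234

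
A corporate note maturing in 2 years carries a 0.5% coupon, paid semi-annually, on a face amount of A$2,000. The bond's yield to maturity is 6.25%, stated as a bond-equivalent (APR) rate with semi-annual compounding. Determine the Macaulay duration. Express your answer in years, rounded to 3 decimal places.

1.992 years

Periodic yield y = 0.03125. Discount each cash flow and weight by its period:
  t   CF        PV=CF/(1+0.03125)^t    t·PV
  1         5.00         4.8485         4.8485
  2         5.00         4.7016         9.4031
  3         5.00         4.5591        13.6773
  4     2,005.00     1,772.7951     7,091.1802
  Σ                  1,786.9042     7,119.1091
Price P = Σ PV = 1,786.9042.
Macaulay duration = Σ(t·PV) / P = 7,119.1091 / 1,786.9042 = 3.98405 half-year periods.
In years: 3.98405 / 2 = 1.99202 years.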